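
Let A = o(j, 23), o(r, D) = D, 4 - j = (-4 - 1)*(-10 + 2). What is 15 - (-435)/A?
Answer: 780/23 ≈ 33.913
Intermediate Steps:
j = -36 (j = 4 - (-4 - 1)*(-10 + 2) = 4 - (-5)*(-8) = 4 - 1*40 = 4 - 40 = -36)
A = 23
15 - (-435)/A = 15 - (-435)/23 = 15 - 1*(-435/23) = 15 + 435/23 = 780/23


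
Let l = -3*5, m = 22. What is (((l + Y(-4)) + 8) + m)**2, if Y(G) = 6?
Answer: 441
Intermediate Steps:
l = -15
(((l + Y(-4)) + 8) + m)**2 = (((-15 + 6) + 8) + 22)**2 = ((-9 + 8) + 22)**2 = (-1 + 22)**2 = 21**2 = 441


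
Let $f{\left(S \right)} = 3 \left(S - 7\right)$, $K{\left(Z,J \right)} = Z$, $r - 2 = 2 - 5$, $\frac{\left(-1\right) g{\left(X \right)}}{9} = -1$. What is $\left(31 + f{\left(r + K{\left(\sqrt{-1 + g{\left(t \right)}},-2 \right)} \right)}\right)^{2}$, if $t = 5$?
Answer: $121 + 84 \sqrt{2} \approx 239.79$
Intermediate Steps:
$g{\left(X \right)} = 9$ ($g{\left(X \right)} = \left(-9\right) \left(-1\right) = 9$)
$r = -1$ ($r = 2 + \left(2 - 5\right) = 2 - 3 = -1$)
$f{\left(S \right)} = -21 + 3 S$ ($f{\left(S \right)} = 3 \left(-7 + S\right) = -21 + 3 S$)
$\left(31 + f{\left(r + K{\left(\sqrt{-1 + g{\left(t \right)}},-2 \right)} \right)}\right)^{2} = \left(31 - \left(21 - 3 \left(-1 + \sqrt{-1 + 9}\right)\right)\right)^{2} = \left(31 - \left(21 - 3 \left(-1 + \sqrt{8}\right)\right)\right)^{2} = \left(31 - \left(21 - 3 \left(-1 + 2 \sqrt{2}\right)\right)\right)^{2} = \left(31 - \left(24 - 6 \sqrt{2}\right)\right)^{2} = \left(7 + 6 \sqrt{2}\right)^{2}$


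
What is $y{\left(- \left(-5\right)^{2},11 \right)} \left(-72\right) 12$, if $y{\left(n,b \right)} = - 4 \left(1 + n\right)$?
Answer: $-82944$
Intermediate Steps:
$y{\left(n,b \right)} = -4 - 4 n$
$y{\left(- \left(-5\right)^{2},11 \right)} \left(-72\right) 12 = \left(-4 - 4 \left(- \left(-5\right)^{2}\right)\right) \left(-72\right) 12 = \left(-4 - 4 \left(\left(-1\right) 25\right)\right) \left(-72\right) 12 = \left(-4 - -100\right) \left(-72\right) 12 = \left(-4 + 100\right) \left(-72\right) 12 = 96 \left(-72\right) 12 = \left(-6912\right) 12 = -82944$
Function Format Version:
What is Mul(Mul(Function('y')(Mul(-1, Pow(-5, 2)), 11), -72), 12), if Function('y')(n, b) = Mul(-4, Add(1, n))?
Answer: -82944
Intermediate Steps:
Function('y')(n, b) = Add(-4, Mul(-4, n))
Mul(Mul(Function('y')(Mul(-1, Pow(-5, 2)), 11), -72), 12) = Mul(Mul(Add(-4, Mul(-4, Mul(-1, Pow(-5, 2)))), -72), 12) = Mul(Mul(Add(-4, Mul(-4, Mul(-1, 25))), -72), 12) = Mul(Mul(Add(-4, Mul(-4, -25)), -72), 12) = Mul(Mul(Add(-4, 100), -72), 12) = Mul(Mul(96, -72), 12) = Mul(-6912, 12) = -82944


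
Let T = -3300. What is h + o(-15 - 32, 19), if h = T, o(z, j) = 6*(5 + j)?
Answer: -3156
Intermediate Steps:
o(z, j) = 30 + 6*j
h = -3300
h + o(-15 - 32, 19) = -3300 + (30 + 6*19) = -3300 + (30 + 114) = -3300 + 144 = -3156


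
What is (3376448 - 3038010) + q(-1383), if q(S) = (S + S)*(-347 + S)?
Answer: 5123618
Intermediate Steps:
q(S) = 2*S*(-347 + S) (q(S) = (2*S)*(-347 + S) = 2*S*(-347 + S))
(3376448 - 3038010) + q(-1383) = (3376448 - 3038010) + 2*(-1383)*(-347 - 1383) = 338438 + 2*(-1383)*(-1730) = 338438 + 4785180 = 5123618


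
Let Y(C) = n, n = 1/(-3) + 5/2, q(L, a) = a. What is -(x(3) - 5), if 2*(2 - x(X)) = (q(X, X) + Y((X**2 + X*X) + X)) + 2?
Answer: 79/12 ≈ 6.5833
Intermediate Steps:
n = 13/6 (n = 1*(-1/3) + 5*(1/2) = -1/3 + 5/2 = 13/6 ≈ 2.1667)
Y(C) = 13/6
x(X) = -1/12 - X/2 (x(X) = 2 - ((X + 13/6) + 2)/2 = 2 - ((13/6 + X) + 2)/2 = 2 - (25/6 + X)/2 = 2 + (-25/12 - X/2) = -1/12 - X/2)
-(x(3) - 5) = -((-1/12 - 1/2*3) - 5) = -((-1/12 - 3/2) - 5) = -(-19/12 - 5) = -1*(-79/12) = 79/12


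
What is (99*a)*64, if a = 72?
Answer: 456192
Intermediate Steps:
(99*a)*64 = (99*72)*64 = 7128*64 = 456192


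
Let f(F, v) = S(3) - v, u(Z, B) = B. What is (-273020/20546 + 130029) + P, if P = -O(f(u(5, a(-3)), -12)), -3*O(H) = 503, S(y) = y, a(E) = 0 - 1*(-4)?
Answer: 4012121540/30819 ≈ 1.3018e+5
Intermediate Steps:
a(E) = 4 (a(E) = 0 + 4 = 4)
f(F, v) = 3 - v
O(H) = -503/3 (O(H) = -1/3*503 = -503/3)
P = 503/3 (P = -1*(-503/3) = 503/3 ≈ 167.67)
(-273020/20546 + 130029) + P = (-273020/20546 + 130029) + 503/3 = (-273020*1/20546 + 130029) + 503/3 = (-136510/10273 + 130029) + 503/3 = 1335651407/10273 + 503/3 = 4012121540/30819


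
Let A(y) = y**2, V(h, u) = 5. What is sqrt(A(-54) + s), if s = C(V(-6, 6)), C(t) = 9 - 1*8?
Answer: sqrt(2917) ≈ 54.009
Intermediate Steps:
C(t) = 1 (C(t) = 9 - 8 = 1)
s = 1
sqrt(A(-54) + s) = sqrt((-54)**2 + 1) = sqrt(2916 + 1) = sqrt(2917)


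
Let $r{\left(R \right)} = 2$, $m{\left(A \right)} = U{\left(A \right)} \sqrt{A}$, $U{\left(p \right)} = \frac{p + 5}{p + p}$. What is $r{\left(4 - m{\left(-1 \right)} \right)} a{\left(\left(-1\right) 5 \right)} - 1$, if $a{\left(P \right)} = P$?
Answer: $-11$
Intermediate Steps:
$U{\left(p \right)} = \frac{5 + p}{2 p}$
$m{\left(A \right)} = \frac{5 + A}{2 \sqrt{A}}$ ($m{\left(A \right)} = \frac{5 + A}{2 A} \sqrt{A} = \frac{5 + A}{2 \sqrt{A}}$)
$r{\left(4 - m{\left(-1 \right)} \right)} a{\left(\left(-1\right) 5 \right)} - 1 = 2 \left(\left(-1\right) 5\right) - 1 = 2 \left(-5\right) - 1 = -10 - 1 = -11$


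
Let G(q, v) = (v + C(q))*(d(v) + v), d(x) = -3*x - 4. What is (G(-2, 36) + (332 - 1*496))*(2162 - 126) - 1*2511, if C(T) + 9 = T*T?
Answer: -5133231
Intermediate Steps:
C(T) = -9 + T² (C(T) = -9 + T*T = -9 + T²)
d(x) = -4 - 3*x
G(q, v) = (-4 - 2*v)*(-9 + v + q²) (G(q, v) = (v + (-9 + q²))*((-4 - 3*v) + v) = (-9 + v + q²)*(-4 - 2*v) = (-4 - 2*v)*(-9 + v + q²))
(G(-2, 36) + (332 - 1*496))*(2162 - 126) - 1*2511 = ((36 - 4*(-2)² - 2*36² + 14*36 - 2*36*(-2)²) + (332 - 1*496))*(2162 - 126) - 1*2511 = ((36 - 4*4 - 2*1296 + 504 - 2*36*4) + (332 - 496))*2036 - 2511 = ((36 - 16 - 2592 + 504 - 288) - 164)*2036 - 2511 = (-2356 - 164)*2036 - 2511 = -2520*2036 - 2511 = -5130720 - 2511 = -5133231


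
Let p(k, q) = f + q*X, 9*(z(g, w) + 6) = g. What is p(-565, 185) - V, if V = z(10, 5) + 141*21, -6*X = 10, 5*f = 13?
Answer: -146783/45 ≈ -3261.8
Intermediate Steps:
f = 13/5 (f = (1/5)*13 = 13/5 ≈ 2.6000)
X = -5/3 (X = -1/6*10 = -5/3 ≈ -1.6667)
z(g, w) = -6 + g/9
p(k, q) = 13/5 - 5*q/3 (p(k, q) = 13/5 + q*(-5/3) = 13/5 - 5*q/3)
V = 26605/9 (V = (-6 + (1/9)*10) + 141*21 = (-6 + 10/9) + 2961 = -44/9 + 2961 = 26605/9 ≈ 2956.1)
p(-565, 185) - V = (13/5 - 5/3*185) - 1*26605/9 = (13/5 - 925/3) - 26605/9 = -4586/15 - 26605/9 = -146783/45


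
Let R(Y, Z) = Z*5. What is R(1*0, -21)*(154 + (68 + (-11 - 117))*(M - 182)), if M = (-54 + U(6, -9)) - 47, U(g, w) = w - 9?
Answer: -1912470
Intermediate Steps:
U(g, w) = -9 + w
M = -119 (M = (-54 + (-9 - 9)) - 47 = (-54 - 18) - 47 = -72 - 47 = -119)
R(Y, Z) = 5*Z
R(1*0, -21)*(154 + (68 + (-11 - 117))*(M - 182)) = (5*(-21))*(154 + (68 + (-11 - 117))*(-119 - 182)) = -105*(154 + (68 - 128)*(-301)) = -105*(154 - 60*(-301)) = -105*(154 + 18060) = -105*18214 = -1912470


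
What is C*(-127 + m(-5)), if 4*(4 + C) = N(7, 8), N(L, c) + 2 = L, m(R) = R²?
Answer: 561/2 ≈ 280.50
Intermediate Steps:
N(L, c) = -2 + L
C = -11/4 (C = -4 + (-2 + 7)/4 = -4 + (¼)*5 = -4 + 5/4 = -11/4 ≈ -2.7500)
C*(-127 + m(-5)) = -11*(-127 + (-5)²)/4 = -11*(-127 + 25)/4 = -11/4*(-102) = 561/2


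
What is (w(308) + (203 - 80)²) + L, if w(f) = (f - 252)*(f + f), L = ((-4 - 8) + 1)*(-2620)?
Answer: 78445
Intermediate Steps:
L = 28820 (L = (-12 + 1)*(-2620) = -11*(-2620) = 28820)
w(f) = 2*f*(-252 + f) (w(f) = (-252 + f)*(2*f) = 2*f*(-252 + f))
(w(308) + (203 - 80)²) + L = (2*308*(-252 + 308) + (203 - 80)²) + 28820 = (2*308*56 + 123²) + 28820 = (34496 + 15129) + 28820 = 49625 + 28820 = 78445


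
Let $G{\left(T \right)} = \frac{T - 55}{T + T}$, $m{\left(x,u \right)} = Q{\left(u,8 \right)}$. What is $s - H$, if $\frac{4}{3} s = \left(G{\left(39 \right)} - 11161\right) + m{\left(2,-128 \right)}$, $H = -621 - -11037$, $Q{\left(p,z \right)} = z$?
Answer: $- \frac{976607}{52} \approx -18781.0$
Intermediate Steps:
$m{\left(x,u \right)} = 8$
$G{\left(T \right)} = \frac{-55 + T}{2 T}$
$H = 10416$ ($H = -621 + 11037 = 10416$)
$s = - \frac{434975}{52}$ ($s = \frac{3 \left(\left(\frac{-55 + 39}{2 \cdot 39} - 11161\right) + 8\right)}{4} = \frac{3 \left(\left(\frac{1}{2} \cdot \frac{1}{39} \left(-16\right) - 11161\right) + 8\right)}{4} = \frac{3 \left(\left(- \frac{8}{39} - 11161\right) + 8\right)}{4} = \frac{3 \left(- \frac{435287}{39} + 8\right)}{4} = \frac{3}{4} \left(- \frac{434975}{39}\right) = - \frac{434975}{52} \approx -8364.9$)
$s - H = - \frac{434975}{52} - 10416 = - \frac{976607}{52}$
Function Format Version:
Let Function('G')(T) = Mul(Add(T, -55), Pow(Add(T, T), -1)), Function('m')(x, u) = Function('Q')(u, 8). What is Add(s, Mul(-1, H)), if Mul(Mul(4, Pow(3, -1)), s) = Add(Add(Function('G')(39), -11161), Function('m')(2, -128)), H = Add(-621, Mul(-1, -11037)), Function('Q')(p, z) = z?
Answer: Rational(-976607, 52) ≈ -18781.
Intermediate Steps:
Function('m')(x, u) = 8
Function('G')(T) = Mul(Rational(1, 2), Pow(T, -1), Add(-55, T)) (Function('G')(T) = Mul(Add(-55, T), Pow(Mul(2, T), -1)) = Mul(Add(-55, T), Mul(Rational(1, 2), Pow(T, -1))) = Mul(Rational(1, 2), Pow(T, -1), Add(-55, T)))
H = 10416 (H = Add(-621, 11037) = 10416)
s = Rational(-434975, 52) (s = Mul(Rational(3, 4), Add(Add(Mul(Rational(1, 2), Pow(39, -1), Add(-55, 39)), -11161), 8)) = Mul(Rational(3, 4), Add(Add(Mul(Rational(1, 2), Rational(1, 39), -16), -11161), 8)) = Mul(Rational(3, 4), Add(Add(Rational(-8, 39), -11161), 8)) = Mul(Rational(3, 4), Add(Rational(-435287, 39), 8)) = Mul(Rational(3, 4), Rational(-434975, 39)) = Rational(-434975, 52) ≈ -8364.9)
Add(s, Mul(-1, H)) = Add(Rational(-434975, 52), Mul(-1, 10416)) = Add(Rational(-434975, 52), -10416) = Rational(-976607, 52)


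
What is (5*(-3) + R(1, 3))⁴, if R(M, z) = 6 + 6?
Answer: 81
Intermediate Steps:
R(M, z) = 12
(5*(-3) + R(1, 3))⁴ = (5*(-3) + 12)⁴ = (-15 + 12)⁴ = (-3)⁴ = 81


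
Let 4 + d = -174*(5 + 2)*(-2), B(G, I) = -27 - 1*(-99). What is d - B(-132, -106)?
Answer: 2360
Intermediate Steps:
B(G, I) = 72 (B(G, I) = -27 + 99 = 72)
d = 2432 (d = -4 - 174*(5 + 2)*(-2) = -4 - 1218*(-2) = -4 - 174*(-14) = -4 + 2436 = 2432)
d - B(-132, -106) = 2432 - 1*72 = 2432 - 72 = 2360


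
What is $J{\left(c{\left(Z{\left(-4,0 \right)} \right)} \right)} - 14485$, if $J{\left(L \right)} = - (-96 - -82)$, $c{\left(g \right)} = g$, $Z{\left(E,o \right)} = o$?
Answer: $-14471$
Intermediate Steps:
$J{\left(L \right)} = 14$ ($J{\left(L \right)} = - (-96 + 82) = \left(-1\right) \left(-14\right) = 14$)
$J{\left(c{\left(Z{\left(-4,0 \right)} \right)} \right)} - 14485 = 14 - 14485 = -14471$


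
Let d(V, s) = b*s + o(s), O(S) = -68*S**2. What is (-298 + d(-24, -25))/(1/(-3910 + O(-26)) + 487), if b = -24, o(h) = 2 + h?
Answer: 13915962/24290585 ≈ 0.57290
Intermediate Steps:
d(V, s) = 2 - 23*s (d(V, s) = -24*s + (2 + s) = 2 - 23*s)
(-298 + d(-24, -25))/(1/(-3910 + O(-26)) + 487) = (-298 + (2 - 23*(-25)))/(1/(-3910 - 68*(-26)**2) + 487) = (-298 + (2 + 575))/(1/(-3910 - 68*676) + 487) = (-298 + 577)/(1/(-3910 - 45968) + 487) = 279/(1/(-49878) + 487) = 279/(-1/49878 + 487) = 279/(24290585/49878) = 279*(49878/24290585) = 13915962/24290585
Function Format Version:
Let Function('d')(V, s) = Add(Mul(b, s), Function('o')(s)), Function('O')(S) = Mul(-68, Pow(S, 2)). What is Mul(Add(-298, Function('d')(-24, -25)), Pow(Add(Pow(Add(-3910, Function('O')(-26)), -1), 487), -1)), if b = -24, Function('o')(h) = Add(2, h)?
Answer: Rational(13915962, 24290585) ≈ 0.57290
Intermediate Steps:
Function('d')(V, s) = Add(2, Mul(-23, s)) (Function('d')(V, s) = Add(Mul(-24, s), Add(2, s)) = Add(2, Mul(-23, s)))
Mul(Add(-298, Function('d')(-24, -25)), Pow(Add(Pow(Add(-3910, Function('O')(-26)), -1), 487), -1)) = Mul(Add(-298, Add(2, Mul(-23, -25))), Pow(Add(Pow(Add(-3910, Mul(-68, Pow(-26, 2))), -1), 487), -1)) = Mul(Add(-298, Add(2, 575)), Pow(Add(Pow(Add(-3910, Mul(-68, 676)), -1), 487), -1)) = Mul(Add(-298, 577), Pow(Add(Pow(Add(-3910, -45968), -1), 487), -1)) = Mul(279, Pow(Add(Pow(-49878, -1), 487), -1)) = Mul(279, Pow(Add(Rational(-1, 49878), 487), -1)) = Mul(279, Pow(Rational(24290585, 49878), -1)) = Mul(279, Rational(49878, 24290585)) = Rational(13915962, 24290585)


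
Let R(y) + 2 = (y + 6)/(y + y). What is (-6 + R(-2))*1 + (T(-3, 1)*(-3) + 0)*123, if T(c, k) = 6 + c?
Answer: -1116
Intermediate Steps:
R(y) = -2 + (6 + y)/(2*y) (R(y) = -2 + (y + 6)/(y + y) = -2 + (6 + y)/((2*y)) = -2 + (6 + y)*(1/(2*y)) = -2 + (6 + y)/(2*y))
(-6 + R(-2))*1 + (T(-3, 1)*(-3) + 0)*123 = (-6 + (-3/2 + 3/(-2)))*1 + ((6 - 3)*(-3) + 0)*123 = (-6 + (-3/2 + 3*(-½)))*1 + (3*(-3) + 0)*123 = (-6 + (-3/2 - 3/2))*1 + (-9 + 0)*123 = (-6 - 3)*1 - 9*123 = -9*1 - 1107 = -9 - 1107 = -1116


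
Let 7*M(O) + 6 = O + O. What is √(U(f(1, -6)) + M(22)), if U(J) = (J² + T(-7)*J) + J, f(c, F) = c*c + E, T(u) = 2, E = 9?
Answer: 2*√1659/7 ≈ 11.637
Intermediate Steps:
M(O) = -6/7 + 2*O/7 (M(O) = -6/7 + (O + O)/7 = -6/7 + (2*O)/7 = -6/7 + 2*O/7)
f(c, F) = 9 + c² (f(c, F) = c*c + 9 = c² + 9 = 9 + c²)
U(J) = J² + 3*J (U(J) = (J² + 2*J) + J = J² + 3*J)
√(U(f(1, -6)) + M(22)) = √((9 + 1²)*(3 + (9 + 1²)) + (-6/7 + (2/7)*22)) = √((9 + 1)*(3 + (9 + 1)) + (-6/7 + 44/7)) = √(10*(3 + 10) + 38/7) = √(10*13 + 38/7) = √(130 + 38/7) = √(948/7) = 2*√1659/7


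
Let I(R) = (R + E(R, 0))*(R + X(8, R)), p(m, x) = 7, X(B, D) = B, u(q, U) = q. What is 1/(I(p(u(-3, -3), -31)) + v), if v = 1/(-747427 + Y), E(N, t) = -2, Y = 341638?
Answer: 405789/30434174 ≈ 0.013333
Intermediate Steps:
I(R) = (-2 + R)*(8 + R) (I(R) = (R - 2)*(R + 8) = (-2 + R)*(8 + R))
v = -1/405789 (v = 1/(-747427 + 341638) = 1/(-405789) = -1/405789 ≈ -2.4643e-6)
1/(I(p(u(-3, -3), -31)) + v) = 1/((-16 + 7**2 + 6*7) - 1/405789) = 1/((-16 + 49 + 42) - 1/405789) = 1/(75 - 1/405789) = 1/(30434174/405789) = 405789/30434174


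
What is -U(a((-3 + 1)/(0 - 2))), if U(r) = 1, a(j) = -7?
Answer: -1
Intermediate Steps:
-U(a((-3 + 1)/(0 - 2))) = -1*1 = -1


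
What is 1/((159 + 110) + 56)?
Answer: 1/325 ≈ 0.0030769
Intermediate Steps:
1/((159 + 110) + 56) = 1/(269 + 56) = 1/325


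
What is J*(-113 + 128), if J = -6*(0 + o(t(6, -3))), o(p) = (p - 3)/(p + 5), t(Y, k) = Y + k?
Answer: 0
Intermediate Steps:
o(p) = (-3 + p)/(5 + p)
J = 0 (J = -6*(0 + (-3 + (6 - 3))/(5 + (6 - 3))) = -6*(0 + (-3 + 3)/(5 + 3)) = -6*(0 + 0/8) = -6*(0 + (⅛)*0) = -6*(0 + 0) = -6*0 = 0)
J*(-113 + 128) = 0*(-113 + 128) = 0*15 = 0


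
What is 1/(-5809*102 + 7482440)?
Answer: 1/6889922 ≈ 1.4514e-7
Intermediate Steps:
1/(-5809*102 + 7482440) = 1/(-592518 + 7482440) = 1/6889922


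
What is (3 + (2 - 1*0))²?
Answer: 25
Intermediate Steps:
(3 + (2 - 1*0))² = (3 + (2 + 0))² = (3 + 2)² = 5² = 25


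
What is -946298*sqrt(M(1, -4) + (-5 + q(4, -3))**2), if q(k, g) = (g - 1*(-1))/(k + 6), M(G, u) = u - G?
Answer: -946298*sqrt(551)/5 ≈ -4.4426e+6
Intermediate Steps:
q(k, g) = (1 + g)/(6 + k) (q(k, g) = (g + 1)/(6 + k) = (1 + g)/(6 + k))
-946298*sqrt(M(1, -4) + (-5 + q(4, -3))**2) = -946298*sqrt((-4 - 1*1) + (-5 + (1 - 3)/(6 + 4))**2) = -946298*sqrt((-4 - 1) + (-5 - 2/10)**2) = -946298*sqrt(-5 + (-5 + (1/10)*(-2))**2) = -946298*sqrt(-5 + (-5 - 1/5)**2) = -946298*sqrt(-5 + (-26/5)**2) = -946298*sqrt(-5 + 676/25) = -946298*sqrt(551)/5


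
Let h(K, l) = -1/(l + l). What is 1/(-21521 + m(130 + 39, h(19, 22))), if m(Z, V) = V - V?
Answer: -1/21521 ≈ -4.6466e-5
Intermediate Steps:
h(K, l) = -1/(2*l)
m(Z, V) = 0
1/(-21521 + m(130 + 39, h(19, 22))) = 1/(-21521 + 0) = 1/(-21521) = -1/21521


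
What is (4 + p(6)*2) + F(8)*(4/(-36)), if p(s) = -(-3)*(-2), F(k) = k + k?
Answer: -88/9 ≈ -9.7778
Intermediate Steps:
F(k) = 2*k
p(s) = -6 (p(s) = -3*2 = -6)
(4 + p(6)*2) + F(8)*(4/(-36)) = (4 - 6*2) + (2*8)*(4/(-36)) = (4 - 12) + 16*(4*(-1/36)) = -8 + 16*(-⅑) = -8 - 16/9 = -88/9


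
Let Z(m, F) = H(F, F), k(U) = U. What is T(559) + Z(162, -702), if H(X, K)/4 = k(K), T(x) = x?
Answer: -2249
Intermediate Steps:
H(X, K) = 4*K
Z(m, F) = 4*F
T(559) + Z(162, -702) = 559 + 4*(-702) = 559 - 2808 = -2249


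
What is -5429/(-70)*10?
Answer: 5429/7 ≈ 775.57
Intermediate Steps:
-5429/(-70)*10 = -5429*(-1)/70*10 = -61*(-89/70)*10 = (5429/70)*10 = 5429/7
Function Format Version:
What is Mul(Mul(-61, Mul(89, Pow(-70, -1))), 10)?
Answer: Rational(5429, 7) ≈ 775.57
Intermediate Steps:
Mul(Mul(-61, Mul(89, Pow(-70, -1))), 10) = Mul(Mul(-61, Mul(89, Rational(-1, 70))), 10) = Mul(Mul(-61, Rational(-89, 70)), 10) = Mul(Rational(5429, 70), 10) = Rational(5429, 7)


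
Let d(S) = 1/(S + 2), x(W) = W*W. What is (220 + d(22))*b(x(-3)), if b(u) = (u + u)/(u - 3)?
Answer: 5281/8 ≈ 660.13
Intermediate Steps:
x(W) = W²
d(S) = 1/(2 + S)
b(u) = 2*u/(-3 + u) (b(u) = (2*u)/(-3 + u) = 2*u/(-3 + u))
(220 + d(22))*b(x(-3)) = (220 + 1/(2 + 22))*(2*(-3)²/(-3 + (-3)²)) = (220 + 1/24)*(2*9/(-3 + 9)) = (220 + 1/24)*(2*9/6) = 5281*(2*9*(⅙))/24 = (5281/24)*3 = 5281/8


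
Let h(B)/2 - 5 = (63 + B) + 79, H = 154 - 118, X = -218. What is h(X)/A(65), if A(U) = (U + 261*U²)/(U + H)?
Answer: -7171/551395 ≈ -0.013005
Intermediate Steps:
H = 36
A(U) = (U + 261*U²)/(36 + U) (A(U) = (U + 261*U²)/(U + 36) = (U + 261*U²)/(36 + U))
h(B) = 294 + 2*B (h(B) = 10 + 2*((63 + B) + 79) = 10 + 2*(142 + B) = 10 + (284 + 2*B) = 294 + 2*B)
h(X)/A(65) = (294 + 2*(-218))/((65*(1 + 261*65)/(36 + 65))) = (294 - 436)/((65*(1 + 16965)/101)) = -142/(65*(1/101)*16966) = -142/1102790/101 = -142*101/1102790 = -7171/551395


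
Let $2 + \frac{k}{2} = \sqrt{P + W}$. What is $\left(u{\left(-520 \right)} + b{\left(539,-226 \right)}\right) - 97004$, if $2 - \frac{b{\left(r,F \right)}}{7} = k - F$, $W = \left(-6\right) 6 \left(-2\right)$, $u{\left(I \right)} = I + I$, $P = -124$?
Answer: $-99584 - 28 i \sqrt{13} \approx -99584.0 - 100.96 i$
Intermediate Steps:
$u{\left(I \right)} = 2 I$
$W = 72$ ($W = \left(-36\right) \left(-2\right) = 72$)
$k = -4 + 4 i \sqrt{13}$ ($k = -4 + 2 \sqrt{-124 + 72} = -4 + 2 \sqrt{-52} = -4 + 2 \cdot 2 i \sqrt{13} = -4 + 4 i \sqrt{13} \approx -4.0 + 14.422 i$)
$b{\left(r,F \right)} = 42 + 7 F - 28 i \sqrt{13}$ ($b{\left(r,F \right)} = 14 - 7 \left(\left(-4 + 4 i \sqrt{13}\right) - F\right) = 14 - 7 \left(-4 - F + 4 i \sqrt{13}\right) = 14 + \left(28 + 7 F - 28 i \sqrt{13}\right) = 42 + 7 F - 28 i \sqrt{13}$)
$\left(u{\left(-520 \right)} + b{\left(539,-226 \right)}\right) - 97004 = \left(2 \left(-520\right) + \left(42 + 7 \left(-226\right) - 28 i \sqrt{13}\right)\right) - 97004 = \left(-1040 - \left(1540 + 28 i \sqrt{13}\right)\right) - 97004 = \left(-2580 - 28 i \sqrt{13}\right) - 97004 = -99584 - 28 i \sqrt{13}$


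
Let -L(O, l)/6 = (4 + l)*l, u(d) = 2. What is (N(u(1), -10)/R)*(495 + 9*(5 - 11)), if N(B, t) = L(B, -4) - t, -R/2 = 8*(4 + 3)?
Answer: -315/8 ≈ -39.375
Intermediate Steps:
R = -112 (R = -16*(4 + 3) = -16*7 = -2*56 = -112)
L(O, l) = -6*l*(4 + l) (L(O, l) = -6*(4 + l)*l = -6*l*(4 + l))
N(B, t) = -t (N(B, t) = -6*(-4)*(4 - 4) - t = -6*(-4)*0 - t = 0 - t = -t)
(N(u(1), -10)/R)*(495 + 9*(5 - 11)) = (-1*(-10)/(-112))*(495 + 9*(5 - 11)) = (10*(-1/112))*(495 + 9*(-6)) = -5*(495 - 54)/56 = -5/56*441 = -315/8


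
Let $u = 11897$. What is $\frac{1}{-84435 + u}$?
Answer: $- \frac{1}{72538} \approx -1.3786 \cdot 10^{-5}$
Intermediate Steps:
$\frac{1}{-84435 + u} = \frac{1}{-84435 + 11897} = \frac{1}{-72538} = - \frac{1}{72538}$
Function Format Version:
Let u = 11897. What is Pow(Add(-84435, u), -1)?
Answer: Rational(-1, 72538) ≈ -1.3786e-5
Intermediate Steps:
Pow(Add(-84435, u), -1) = Pow(Add(-84435, 11897), -1) = Pow(-72538, -1) = Rational(-1, 72538)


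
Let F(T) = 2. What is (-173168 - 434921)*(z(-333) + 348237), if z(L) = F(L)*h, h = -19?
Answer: -211735981711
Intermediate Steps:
z(L) = -38 (z(L) = 2*(-19) = -38)
(-173168 - 434921)*(z(-333) + 348237) = (-173168 - 434921)*(-38 + 348237) = -608089*348199 = -211735981711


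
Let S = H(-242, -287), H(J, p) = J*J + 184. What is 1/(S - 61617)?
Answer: -1/2869 ≈ -0.00034855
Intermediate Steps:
H(J, p) = 184 + J² (H(J, p) = J² + 184 = 184 + J²)
S = 58748 (S = 184 + (-242)² = 184 + 58564 = 58748)
1/(S - 61617) = 1/(58748 - 61617) = 1/(-2869) = -1/2869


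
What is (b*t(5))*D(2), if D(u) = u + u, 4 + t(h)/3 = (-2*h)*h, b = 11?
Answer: -7128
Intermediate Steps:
t(h) = -12 - 6*h² (t(h) = -12 + 3*((-2*h)*h) = -12 + 3*(-2*h²) = -12 - 6*h²)
D(u) = 2*u
(b*t(5))*D(2) = (11*(-12 - 6*5²))*(2*2) = (11*(-12 - 6*25))*4 = (11*(-12 - 150))*4 = (11*(-162))*4 = -1782*4 = -7128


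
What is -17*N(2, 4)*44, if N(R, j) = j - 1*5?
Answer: 748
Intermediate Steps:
N(R, j) = -5 + j (N(R, j) = j - 5 = -5 + j)
-17*N(2, 4)*44 = -17*(-5 + 4)*44 = -17*(-1)*44 = 17*44 = 748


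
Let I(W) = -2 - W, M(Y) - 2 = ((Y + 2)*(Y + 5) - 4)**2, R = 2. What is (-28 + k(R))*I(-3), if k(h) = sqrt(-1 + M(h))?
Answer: -28 + sqrt(577) ≈ -3.9792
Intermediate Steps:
M(Y) = 2 + (-4 + (2 + Y)*(5 + Y))**2 (M(Y) = 2 + ((Y + 2)*(Y + 5) - 4)**2 = 2 + ((2 + Y)*(5 + Y) - 4)**2 = 2 + (-4 + (2 + Y)*(5 + Y))**2)
k(h) = sqrt(1 + (6 + h**2 + 7*h)**2) (k(h) = sqrt(-1 + (2 + (6 + h**2 + 7*h)**2)) = sqrt(1 + (6 + h**2 + 7*h)**2))
(-28 + k(R))*I(-3) = (-28 + sqrt(1 + (6 + 2**2 + 7*2)**2))*(-2 - 1*(-3)) = (-28 + sqrt(1 + (6 + 4 + 14)**2))*(-2 + 3) = (-28 + sqrt(1 + 24**2))*1 = (-28 + sqrt(1 + 576))*1 = (-28 + sqrt(577))*1 = -28 + sqrt(577)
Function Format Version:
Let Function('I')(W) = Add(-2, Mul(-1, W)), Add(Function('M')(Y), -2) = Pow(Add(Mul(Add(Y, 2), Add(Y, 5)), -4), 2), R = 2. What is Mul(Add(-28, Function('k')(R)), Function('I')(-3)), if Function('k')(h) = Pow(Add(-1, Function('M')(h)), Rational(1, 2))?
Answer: Add(-28, Pow(577, Rational(1, 2))) ≈ -3.9792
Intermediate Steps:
Function('M')(Y) = Add(2, Pow(Add(-4, Mul(Add(2, Y), Add(5, Y))), 2)) (Function('M')(Y) = Add(2, Pow(Add(Mul(Add(Y, 2), Add(Y, 5)), -4), 2)) = Add(2, Pow(Add(Mul(Add(2, Y), Add(5, Y)), -4), 2)) = Add(2, Pow(Add(-4, Mul(Add(2, Y), Add(5, Y))), 2)))
Function('k')(h) = Pow(Add(1, Pow(Add(6, Pow(h, 2), Mul(7, h)), 2)), Rational(1, 2)) (Function('k')(h) = Pow(Add(-1, Add(2, Pow(Add(6, Pow(h, 2), Mul(7, h)), 2))), Rational(1, 2)) = Pow(Add(1, Pow(Add(6, Pow(h, 2), Mul(7, h)), 2)), Rational(1, 2)))
Mul(Add(-28, Function('k')(R)), Function('I')(-3)) = Mul(Add(-28, Pow(Add(1, Pow(Add(6, Pow(2, 2), Mul(7, 2)), 2)), Rational(1, 2))), Add(-2, Mul(-1, -3))) = Mul(Add(-28, Pow(Add(1, Pow(Add(6, 4, 14), 2)), Rational(1, 2))), Add(-2, 3)) = Mul(Add(-28, Pow(Add(1, Pow(24, 2)), Rational(1, 2))), 1) = Mul(Add(-28, Pow(Add(1, 576), Rational(1, 2))), 1) = Mul(Add(-28, Pow(577, Rational(1, 2))), 1) = Add(-28, Pow(577, Rational(1, 2)))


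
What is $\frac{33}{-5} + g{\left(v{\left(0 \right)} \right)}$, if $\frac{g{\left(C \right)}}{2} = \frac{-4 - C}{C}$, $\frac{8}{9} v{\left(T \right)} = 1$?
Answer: $- \frac{707}{45} \approx -15.711$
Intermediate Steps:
$v{\left(T \right)} = \frac{9}{8}$ ($v{\left(T \right)} = \frac{9}{8} \cdot 1 = \frac{9}{8}$)
$g{\left(C \right)} = \frac{2 \left(-4 - C\right)}{C}$ ($g{\left(C \right)} = 2 \frac{-4 - C}{C} = \frac{2 \left(-4 - C\right)}{C}$)
$\frac{33}{-5} + g{\left(v{\left(0 \right)} \right)} = \frac{33}{-5} - \left(2 + \frac{8}{\frac{9}{8}}\right) = 33 \left(- \frac{1}{5}\right) - \frac{82}{9} = - \frac{33}{5} - \frac{82}{9} = - \frac{707}{45}$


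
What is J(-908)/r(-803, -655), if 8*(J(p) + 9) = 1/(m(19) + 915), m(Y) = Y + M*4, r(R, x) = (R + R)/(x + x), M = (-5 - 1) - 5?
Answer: -8394349/1143472 ≈ -7.3411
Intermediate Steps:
M = -11 (M = -6 - 5 = -11)
r(R, x) = R/x (r(R, x) = (2*R)/((2*x)) = (2*R)*(1/(2*x)) = R/x)
m(Y) = -44 + Y (m(Y) = Y - 11*4 = Y - 44 = -44 + Y)
J(p) = -64079/7120 (J(p) = -9 + 1/(8*((-44 + 19) + 915)) = -9 + 1/(8*(-25 + 915)) = -9 + (⅛)/890 = -9 + (⅛)*(1/890) = -9 + 1/7120 = -64079/7120)
J(-908)/r(-803, -655) = -64079/(7120*((-803/(-655)))) = -64079/(7120*((-803*(-1/655)))) = -64079/(7120*803/655) = -64079/7120*655/803 = -8394349/1143472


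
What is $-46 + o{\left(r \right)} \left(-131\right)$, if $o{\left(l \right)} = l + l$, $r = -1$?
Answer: $216$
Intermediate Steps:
$o{\left(l \right)} = 2 l$
$-46 + o{\left(r \right)} \left(-131\right) = -46 + 2 \left(-1\right) \left(-131\right) = -46 - -262 = -46 + 262 = 216$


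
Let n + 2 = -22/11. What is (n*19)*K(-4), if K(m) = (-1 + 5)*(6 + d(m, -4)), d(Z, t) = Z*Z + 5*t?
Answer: -608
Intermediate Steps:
d(Z, t) = Z² + 5*t
K(m) = -56 + 4*m² (K(m) = (-1 + 5)*(6 + (m² + 5*(-4))) = 4*(6 + (m² - 20)) = 4*(6 + (-20 + m²)) = 4*(-14 + m²) = -56 + 4*m²)
n = -4 (n = -2 - 22/11 = -2 - 22*1/11 = -2 - 2 = -4)
(n*19)*K(-4) = (-4*19)*(-56 + 4*(-4)²) = -76*(-56 + 4*16) = -76*(-56 + 64) = -76*8 = -608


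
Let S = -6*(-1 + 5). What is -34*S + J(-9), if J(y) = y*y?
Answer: 897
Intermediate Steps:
J(y) = y²
S = -24 (S = -6*4 = -24)
-34*S + J(-9) = -34*(-24) + (-9)² = 816 + 81 = 897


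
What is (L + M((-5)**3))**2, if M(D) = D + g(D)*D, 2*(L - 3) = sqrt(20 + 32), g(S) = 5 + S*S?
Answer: (-1953872 + sqrt(13))**2 ≈ 3.8176e+12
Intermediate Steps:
g(S) = 5 + S**2
L = 3 + sqrt(13) (L = 3 + sqrt(20 + 32)/2 = 3 + sqrt(52)/2 = 3 + (2*sqrt(13))/2 = 3 + sqrt(13) ≈ 6.6056)
M(D) = D + D*(5 + D**2) (M(D) = D + (5 + D**2)*D = D + D*(5 + D**2))
(L + M((-5)**3))**2 = ((3 + sqrt(13)) + (-5)**3*(6 + ((-5)**3)**2))**2 = ((3 + sqrt(13)) - 125*(6 + (-125)**2))**2 = ((3 + sqrt(13)) - 125*(6 + 15625))**2 = ((3 + sqrt(13)) - 125*15631)**2 = ((3 + sqrt(13)) - 1953875)**2 = (-1953872 + sqrt(13))**2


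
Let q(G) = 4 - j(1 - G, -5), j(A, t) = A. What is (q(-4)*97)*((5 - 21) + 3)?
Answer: 1261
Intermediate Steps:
q(G) = 3 + G (q(G) = 4 - (1 - G) = 4 + (-1 + G) = 3 + G)
(q(-4)*97)*((5 - 21) + 3) = ((3 - 4)*97)*((5 - 21) + 3) = (-1*97)*(-16 + 3) = -97*(-13) = 1261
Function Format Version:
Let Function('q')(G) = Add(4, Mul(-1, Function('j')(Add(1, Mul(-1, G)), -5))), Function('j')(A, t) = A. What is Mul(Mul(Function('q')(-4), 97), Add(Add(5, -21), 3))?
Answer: 1261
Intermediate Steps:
Function('q')(G) = Add(3, G) (Function('q')(G) = Add(4, Mul(-1, Add(1, Mul(-1, G)))) = Add(4, Add(-1, G)) = Add(3, G))
Mul(Mul(Function('q')(-4), 97), Add(Add(5, -21), 3)) = Mul(Mul(Add(3, -4), 97), Add(Add(5, -21), 3)) = Mul(Mul(-1, 97), Add(-16, 3)) = Mul(-97, -13) = 1261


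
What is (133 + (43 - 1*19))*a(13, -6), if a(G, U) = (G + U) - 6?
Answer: 157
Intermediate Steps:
a(G, U) = -6 + G + U
(133 + (43 - 1*19))*a(13, -6) = (133 + (43 - 1*19))*(-6 + 13 - 6) = (133 + (43 - 19))*1 = (133 + 24)*1 = 157*1 = 157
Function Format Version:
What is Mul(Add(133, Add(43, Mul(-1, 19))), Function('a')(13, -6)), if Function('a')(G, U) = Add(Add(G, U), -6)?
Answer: 157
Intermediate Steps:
Function('a')(G, U) = Add(-6, G, U)
Mul(Add(133, Add(43, Mul(-1, 19))), Function('a')(13, -6)) = Mul(Add(133, Add(43, Mul(-1, 19))), Add(-6, 13, -6)) = Mul(Add(133, Add(43, -19)), 1) = Mul(Add(133, 24), 1) = Mul(157, 1) = 157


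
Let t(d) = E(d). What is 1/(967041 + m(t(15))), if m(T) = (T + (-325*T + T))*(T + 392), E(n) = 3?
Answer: 1/584286 ≈ 1.7115e-6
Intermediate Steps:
t(d) = 3
m(T) = -323*T*(392 + T) (m(T) = (T - 324*T)*(392 + T) = (-323*T)*(392 + T) = -323*T*(392 + T))
1/(967041 + m(t(15))) = 1/(967041 - 323*3*(392 + 3)) = 1/(967041 - 323*3*395) = 1/(967041 - 382755) = 1/584286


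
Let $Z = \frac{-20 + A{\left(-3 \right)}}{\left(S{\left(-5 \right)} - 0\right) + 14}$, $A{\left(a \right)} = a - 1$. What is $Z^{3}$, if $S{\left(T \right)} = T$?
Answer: $- \frac{512}{27} \approx -18.963$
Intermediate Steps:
$A{\left(a \right)} = -1 + a$
$Z = - \frac{8}{3}$ ($Z = \frac{-20 - 4}{\left(-5 - 0\right) + 14} = \frac{-20 - 4}{\left(-5 + 0\right) + 14} = - \frac{24}{-5 + 14} = - \frac{24}{9} = \left(-24\right) \frac{1}{9} = - \frac{8}{3} \approx -2.6667$)
$Z^{3} = \left(- \frac{8}{3}\right)^{3} = - \frac{512}{27}$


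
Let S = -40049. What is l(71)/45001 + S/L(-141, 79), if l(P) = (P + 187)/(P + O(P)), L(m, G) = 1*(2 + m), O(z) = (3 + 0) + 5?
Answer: 142377394733/494155981 ≈ 288.12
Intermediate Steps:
O(z) = 8 (O(z) = 3 + 5 = 8)
L(m, G) = 2 + m
l(P) = (187 + P)/(8 + P) (l(P) = (P + 187)/(P + 8) = (187 + P)/(8 + P))
l(71)/45001 + S/L(-141, 79) = ((187 + 71)/(8 + 71))/45001 - 40049/(2 - 141) = (258/79)*(1/45001) - 40049/(-139) = ((1/79)*258)*(1/45001) - 40049*(-1/139) = (258/79)*(1/45001) + 40049/139 = 258/3555079 + 40049/139 = 142377394733/494155981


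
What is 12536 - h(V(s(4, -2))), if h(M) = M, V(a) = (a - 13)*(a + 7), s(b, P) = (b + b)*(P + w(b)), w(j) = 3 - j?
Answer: 11907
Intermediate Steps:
s(b, P) = 2*b*(3 + P - b) (s(b, P) = (b + b)*(P + (3 - b)) = (2*b)*(3 + P - b) = 2*b*(3 + P - b))
V(a) = (-13 + a)*(7 + a)
12536 - h(V(s(4, -2))) = 12536 - (-91 + (2*4*(3 - 2 - 1*4))² - 12*4*(3 - 2 - 1*4)) = 12536 - (-91 + (2*4*(3 - 2 - 4))² - 12*4*(3 - 2 - 4)) = 12536 - (-91 + (2*4*(-3))² - 12*4*(-3)) = 12536 - (-91 + (-24)² - 6*(-24)) = 12536 - (-91 + 576 + 144) = 12536 - 1*629 = 12536 - 629 = 11907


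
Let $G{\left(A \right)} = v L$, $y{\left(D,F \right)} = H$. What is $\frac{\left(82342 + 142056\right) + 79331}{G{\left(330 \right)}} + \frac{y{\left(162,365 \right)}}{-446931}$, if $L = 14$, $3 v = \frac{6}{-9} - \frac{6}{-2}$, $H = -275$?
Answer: $\frac{1221713178241}{43799238} \approx 27893.0$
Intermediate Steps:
$v = \frac{7}{9}$ ($v = \frac{\frac{6}{-9} - \frac{6}{-2}}{3} = \frac{6 \left(- \frac{1}{9}\right) - -3}{3} = \frac{- \frac{2}{3} + 3}{3} = \frac{1}{3} \cdot \frac{7}{3} = \frac{7}{9} \approx 0.77778$)
$y{\left(D,F \right)} = -275$
$G{\left(A \right)} = \frac{98}{9}$ ($G{\left(A \right)} = \frac{7}{9} \cdot 14 = \frac{98}{9}$)
$\frac{\left(82342 + 142056\right) + 79331}{G{\left(330 \right)}} + \frac{y{\left(162,365 \right)}}{-446931} = \frac{\left(82342 + 142056\right) + 79331}{\frac{98}{9}} - \frac{275}{-446931} = \left(224398 + 79331\right) \frac{9}{98} - - \frac{275}{446931} = 303729 \cdot \frac{9}{98} + \frac{275}{446931} = \frac{2733561}{98} + \frac{275}{446931} = \frac{1221713178241}{43799238}$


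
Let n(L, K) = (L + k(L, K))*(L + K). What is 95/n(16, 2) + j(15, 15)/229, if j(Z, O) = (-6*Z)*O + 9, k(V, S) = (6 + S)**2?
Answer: -381857/65952 ≈ -5.7899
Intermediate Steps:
n(L, K) = (K + L)*(L + (6 + K)**2) (n(L, K) = (L + (6 + K)**2)*(L + K) = (L + (6 + K)**2)*(K + L) = (K + L)*(L + (6 + K)**2))
j(Z, O) = 9 - 6*O*Z (j(Z, O) = -6*O*Z + 9 = 9 - 6*O*Z)
95/n(16, 2) + j(15, 15)/229 = 95/(16**2 + 2*16 + 2*(6 + 2)**2 + 16*(6 + 2)**2) + (9 - 6*15*15)/229 = 95/(256 + 32 + 2*8**2 + 16*8**2) + (9 - 1350)*(1/229) = 95/(256 + 32 + 2*64 + 16*64) - 1341*1/229 = 95/(256 + 32 + 128 + 1024) - 1341/229 = 95/1440 - 1341/229 = 95*(1/1440) - 1341/229 = 19/288 - 1341/229 = -381857/65952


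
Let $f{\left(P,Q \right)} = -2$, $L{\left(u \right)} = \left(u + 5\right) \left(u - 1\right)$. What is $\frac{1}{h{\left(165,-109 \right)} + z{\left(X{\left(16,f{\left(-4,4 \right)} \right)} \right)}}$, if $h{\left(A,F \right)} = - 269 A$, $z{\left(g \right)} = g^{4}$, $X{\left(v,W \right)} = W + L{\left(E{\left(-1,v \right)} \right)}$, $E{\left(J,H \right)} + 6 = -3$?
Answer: $\frac{1}{2040751} \approx 4.9002 \cdot 10^{-7}$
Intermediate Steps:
$E{\left(J,H \right)} = -9$ ($E{\left(J,H \right)} = -6 - 3 = -9$)
$L{\left(u \right)} = \left(-1 + u\right) \left(5 + u\right)$ ($L{\left(u \right)} = \left(5 + u\right) \left(-1 + u\right) = \left(-1 + u\right) \left(5 + u\right)$)
$X{\left(v,W \right)} = 40 + W$ ($X{\left(v,W \right)} = W + \left(-5 + \left(-9\right)^{2} + 4 \left(-9\right)\right) = W - -40 = W + 40 = 40 + W$)
$\frac{1}{h{\left(165,-109 \right)} + z{\left(X{\left(16,f{\left(-4,4 \right)} \right)} \right)}} = \frac{1}{\left(-269\right) 165 + \left(40 - 2\right)^{4}} = \frac{1}{-44385 + 38^{4}} = \frac{1}{-44385 + 2085136} = \frac{1}{2040751}$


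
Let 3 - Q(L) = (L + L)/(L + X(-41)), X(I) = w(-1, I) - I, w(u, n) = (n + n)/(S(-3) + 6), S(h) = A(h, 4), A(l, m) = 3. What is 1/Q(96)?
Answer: 1151/1725 ≈ 0.66725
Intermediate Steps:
S(h) = 3
w(u, n) = 2*n/9 (w(u, n) = (n + n)/(3 + 6) = (2*n)/9 = (2*n)*(1/9) = 2*n/9)
X(I) = -7*I/9 (X(I) = 2*I/9 - I = -7*I/9)
Q(L) = 3 - 2*L/(287/9 + L) (Q(L) = 3 - (L + L)/(L - 7/9*(-41)) = 3 - 2*L/(L + 287/9) = 3 - 2*L/(287/9 + L))
1/Q(96) = 1/(3*(287 + 3*96)/(287 + 9*96)) = 1/(3*(287 + 288)/(287 + 864)) = 1/(3*575/1151) = 1/(3*(1/1151)*575) = 1/(1725/1151) = 1151/1725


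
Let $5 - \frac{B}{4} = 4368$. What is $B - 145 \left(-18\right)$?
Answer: $-14842$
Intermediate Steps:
$B = -17452$ ($B = 20 - 17472 = -17452$)
$B - 145 \left(-18\right) = -17452 - 145 \left(-18\right) = -17452 - -2610 = -17452 + 2610 = -14842$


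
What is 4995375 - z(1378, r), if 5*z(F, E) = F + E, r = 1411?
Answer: 24974086/5 ≈ 4.9948e+6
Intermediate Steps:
z(F, E) = E/5 + F/5 (z(F, E) = (F + E)/5 = (E + F)/5 = E/5 + F/5)
4995375 - z(1378, r) = 4995375 - ((1/5)*1411 + (1/5)*1378) = 4995375 - (1411/5 + 1378/5) = 4995375 - 1*2789/5 = 4995375 - 2789/5 = 24974086/5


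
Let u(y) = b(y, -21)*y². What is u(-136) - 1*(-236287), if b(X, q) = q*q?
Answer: 8393023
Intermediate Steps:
b(X, q) = q²
u(y) = 441*y² (u(y) = (-21)²*y² = 441*y²)
u(-136) - 1*(-236287) = 441*(-136)² - 1*(-236287) = 441*18496 + 236287 = 8156736 + 236287 = 8393023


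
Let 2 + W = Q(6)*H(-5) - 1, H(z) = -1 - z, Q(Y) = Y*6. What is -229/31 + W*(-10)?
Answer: -43939/31 ≈ -1417.4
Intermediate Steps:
Q(Y) = 6*Y
W = 141 (W = -2 + ((6*6)*(-1 - 1*(-5)) - 1) = -2 + (36*(-1 + 5) - 1) = -2 + (36*4 - 1) = -2 + (144 - 1) = -2 + 143 = 141)
-229/31 + W*(-10) = -229/31 + 141*(-10) = -229*1/31 - 1410 = -229/31 - 1410 = -43939/31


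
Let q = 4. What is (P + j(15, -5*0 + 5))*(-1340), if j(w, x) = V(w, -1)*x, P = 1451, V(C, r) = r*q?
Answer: -1917540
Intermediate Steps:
V(C, r) = 4*r (V(C, r) = r*4 = 4*r)
j(w, x) = -4*x (j(w, x) = (4*(-1))*x = -4*x)
(P + j(15, -5*0 + 5))*(-1340) = (1451 - 4*(-5*0 + 5))*(-1340) = (1451 - 4*(0 + 5))*(-1340) = (1451 - 4*5)*(-1340) = (1451 - 20)*(-1340) = 1431*(-1340) = -1917540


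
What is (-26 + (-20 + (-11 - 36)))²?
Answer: 8649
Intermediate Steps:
(-26 + (-20 + (-11 - 36)))² = (-26 + (-20 - 47))² = (-26 - 67)² = (-93)² = 8649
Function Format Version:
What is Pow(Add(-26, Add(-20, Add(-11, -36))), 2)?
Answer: 8649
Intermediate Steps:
Pow(Add(-26, Add(-20, Add(-11, -36))), 2) = Pow(Add(-26, Add(-20, -47)), 2) = Pow(Add(-26, -67), 2) = Pow(-93, 2) = 8649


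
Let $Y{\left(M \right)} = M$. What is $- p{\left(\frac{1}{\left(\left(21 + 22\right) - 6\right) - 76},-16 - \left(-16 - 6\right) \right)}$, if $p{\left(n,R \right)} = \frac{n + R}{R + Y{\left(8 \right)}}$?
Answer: $- \frac{233}{546} \approx -0.42674$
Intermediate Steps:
$p{\left(n,R \right)} = \frac{R + n}{8 + R}$ ($p{\left(n,R \right)} = \frac{n + R}{R + 8} = \frac{R + n}{8 + R}$)
$- p{\left(\frac{1}{\left(\left(21 + 22\right) - 6\right) - 76},-16 - \left(-16 - 6\right) \right)} = - \frac{\left(-16 - \left(-16 - 6\right)\right) + \frac{1}{\left(\left(21 + 22\right) - 6\right) - 76}}{8 - -6} = - \frac{\left(-16 - -22\right) + \frac{1}{\left(43 - 6\right) - 76}}{8 - -6} = - \frac{\left(-16 + 22\right) + \frac{1}{37 - 76}}{8 + \left(-16 + 22\right)} = - \frac{6 + \frac{1}{-39}}{8 + 6} = - \frac{6 - \frac{1}{39}}{14} = - \frac{233}{14 \cdot 39} = \left(-1\right) \frac{233}{546} = - \frac{233}{546}$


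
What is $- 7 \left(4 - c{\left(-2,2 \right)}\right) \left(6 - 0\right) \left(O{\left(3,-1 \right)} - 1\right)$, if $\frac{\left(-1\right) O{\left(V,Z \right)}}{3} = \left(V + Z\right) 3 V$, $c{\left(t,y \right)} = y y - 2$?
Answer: $4620$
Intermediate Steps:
$c{\left(t,y \right)} = -2 + y^{2}$ ($c{\left(t,y \right)} = y^{2} - 2 = -2 + y^{2}$)
$O{\left(V,Z \right)} = - 3 V \left(3 V + 3 Z\right)$ ($O{\left(V,Z \right)} = - 3 \left(V + Z\right) 3 V = - 3 \left(3 V + 3 Z\right) V = - 3 V \left(3 V + 3 Z\right)$)
$- 7 \left(4 - c{\left(-2,2 \right)}\right) \left(6 - 0\right) \left(O{\left(3,-1 \right)} - 1\right) = - 7 \left(4 - \left(-2 + 2^{2}\right)\right) \left(6 - 0\right) \left(\left(-9\right) 3 \left(3 - 1\right) - 1\right) = - 7 \left(4 - \left(-2 + 4\right)\right) \left(6 + 0\right) \left(\left(-9\right) 3 \cdot 2 - 1\right) = - 7 \left(4 - 2\right) 6 \left(-54 - 1\right) = - 7 \left(4 - 2\right) 6 \left(-55\right) = \left(-7\right) 2 \left(-330\right) = \left(-14\right) \left(-330\right) = 4620$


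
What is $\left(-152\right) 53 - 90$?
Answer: $-8146$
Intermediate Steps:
$\left(-152\right) 53 - 90 = -8056 - 90 = -8146$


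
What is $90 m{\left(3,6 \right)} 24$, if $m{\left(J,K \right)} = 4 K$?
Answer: $51840$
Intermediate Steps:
$90 m{\left(3,6 \right)} 24 = 90 \cdot 4 \cdot 6 \cdot 24 = 90 \cdot 24 \cdot 24 = 2160 \cdot 24 = 51840$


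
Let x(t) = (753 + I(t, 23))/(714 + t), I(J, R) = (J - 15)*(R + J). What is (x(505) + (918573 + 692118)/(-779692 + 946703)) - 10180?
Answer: -2027211366088/203586409 ≈ -9957.5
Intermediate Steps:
I(J, R) = (-15 + J)*(J + R)
x(t) = (408 + t² + 8*t)/(714 + t) (x(t) = (753 + (t² - 15*t - 15*23 + t*23))/(714 + t) = (753 + (t² - 15*t - 345 + 23*t))/(714 + t) = (753 + (-345 + t² + 8*t))/(714 + t) = (408 + t² + 8*t)/(714 + t))
(x(505) + (918573 + 692118)/(-779692 + 946703)) - 10180 = ((408 + 505² + 8*505)/(714 + 505) + (918573 + 692118)/(-779692 + 946703)) - 10180 = ((408 + 255025 + 4040)/1219 + 1610691/167011) - 10180 = ((1/1219)*259473 + 1610691*(1/167011)) - 10180 = (259473/1219 + 1610691/167011) - 10180 = 45298277532/203586409 - 10180 = -2027211366088/203586409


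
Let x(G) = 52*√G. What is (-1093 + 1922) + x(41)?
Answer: 829 + 52*√41 ≈ 1162.0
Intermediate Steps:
(-1093 + 1922) + x(41) = (-1093 + 1922) + 52*√41 = 829 + 52*√41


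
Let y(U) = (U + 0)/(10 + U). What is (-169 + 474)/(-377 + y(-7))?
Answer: -915/1138 ≈ -0.80404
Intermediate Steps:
y(U) = U/(10 + U)
(-169 + 474)/(-377 + y(-7)) = (-169 + 474)/(-377 - 7/(10 - 7)) = 305/(-377 - 7/3) = 305/(-1138/3) = 305*(-3/1138) = -915/1138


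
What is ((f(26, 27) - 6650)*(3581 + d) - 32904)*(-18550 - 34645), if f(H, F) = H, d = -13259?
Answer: -3408425366760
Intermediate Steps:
((f(26, 27) - 6650)*(3581 + d) - 32904)*(-18550 - 34645) = ((26 - 6650)*(3581 - 13259) - 32904)*(-18550 - 34645) = (-6624*(-9678) - 32904)*(-53195) = (64107072 - 32904)*(-53195) = 64074168*(-53195) = -3408425366760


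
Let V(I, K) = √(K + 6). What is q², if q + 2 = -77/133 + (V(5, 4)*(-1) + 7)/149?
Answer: 51383834/8014561 + 14336*√10/421819 ≈ 6.5188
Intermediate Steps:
V(I, K) = √(6 + K)
q = -7168/2831 - √10/149 (q = -2 + (-77/133 + (√(6 + 4)*(-1) + 7)/149) = -2 + (-77*1/133 + (√10*(-1) + 7)*(1/149)) = -2 + (-11/19 + (-√10 + 7)*(1/149)) = -2 + (-11/19 + (7 - √10)*(1/149)) = -2 + (-11/19 + (7/149 - √10/149)) = -2 + (-1506/2831 - √10/149) = -7168/2831 - √10/149 ≈ -2.5532)
q² = (-7168/2831 - √10/149)²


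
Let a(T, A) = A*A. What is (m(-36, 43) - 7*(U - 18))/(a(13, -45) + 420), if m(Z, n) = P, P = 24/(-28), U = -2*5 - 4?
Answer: 1562/17115 ≈ 0.091265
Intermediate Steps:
U = -14 (U = -10 - 4 = -14)
a(T, A) = A²
P = -6/7 (P = 24*(-1/28) = -6/7 ≈ -0.85714)
m(Z, n) = -6/7
(m(-36, 43) - 7*(U - 18))/(a(13, -45) + 420) = (-6/7 - 7*(-14 - 18))/((-45)² + 420) = (-6/7 - 7*(-32))/(2025 + 420) = (-6/7 + 224)/2445 = (1562/7)*(1/2445) = 1562/17115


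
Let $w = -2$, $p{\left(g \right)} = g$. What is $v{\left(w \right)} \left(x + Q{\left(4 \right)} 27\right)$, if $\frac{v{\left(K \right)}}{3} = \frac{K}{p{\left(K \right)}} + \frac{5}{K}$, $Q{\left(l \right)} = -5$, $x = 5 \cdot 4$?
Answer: $\frac{1035}{2} \approx 517.5$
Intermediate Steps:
$x = 20$
$v{\left(K \right)} = 3 + \frac{15}{K}$ ($v{\left(K \right)} = 3 \left(\frac{K}{K} + \frac{5}{K}\right) = 3 \left(1 + \frac{5}{K}\right) = 3 + \frac{15}{K}$)
$v{\left(w \right)} \left(x + Q{\left(4 \right)} 27\right) = \left(3 + \frac{15}{-2}\right) \left(20 - 135\right) = \left(3 + 15 \left(- \frac{1}{2}\right)\right) \left(20 - 135\right) = \left(3 - \frac{15}{2}\right) \left(-115\right) = \left(- \frac{9}{2}\right) \left(-115\right) = \frac{1035}{2}$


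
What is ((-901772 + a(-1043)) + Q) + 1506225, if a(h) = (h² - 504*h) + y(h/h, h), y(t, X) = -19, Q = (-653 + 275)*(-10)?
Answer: 2221735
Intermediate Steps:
Q = 3780 (Q = -378*(-10) = 3780)
a(h) = -19 + h² - 504*h (a(h) = (h² - 504*h) - 19 = -19 + h² - 504*h)
((-901772 + a(-1043)) + Q) + 1506225 = ((-901772 + (-19 + (-1043)² - 504*(-1043))) + 3780) + 1506225 = ((-901772 + (-19 + 1087849 + 525672)) + 3780) + 1506225 = ((-901772 + 1613502) + 3780) + 1506225 = (711730 + 3780) + 1506225 = 715510 + 1506225 = 2221735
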